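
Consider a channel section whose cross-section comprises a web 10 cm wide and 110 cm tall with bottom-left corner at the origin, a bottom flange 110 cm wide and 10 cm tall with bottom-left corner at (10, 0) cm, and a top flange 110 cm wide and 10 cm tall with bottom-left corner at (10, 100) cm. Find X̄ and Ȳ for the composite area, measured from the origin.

X̄ = 45.00 cm, Ȳ = 55.00 cm

web: A = 10 × 110 = 1100.00, centroid at (5.00, 55.00).
bottom flange: A = 110 × 10 = 1100.00, centroid at (65.00, 5.00).
top flange: A = 110 × 10 = 1100.00, centroid at (65.00, 105.00).
ΣA = 3300.00 cm²
ΣAX̄ = (1100.00)(5.00) + (1100.00)(65.00) + (1100.00)(65.00) = 148500.00 cm³
ΣAȲ = (1100.00)(55.00) + (1100.00)(5.00) + (1100.00)(105.00) = 181500.00 cm³
X̄ = 148500.00 / 3300.00 = 45.00 cm
Ȳ = 181500.00 / 3300.00 = 55.00 cm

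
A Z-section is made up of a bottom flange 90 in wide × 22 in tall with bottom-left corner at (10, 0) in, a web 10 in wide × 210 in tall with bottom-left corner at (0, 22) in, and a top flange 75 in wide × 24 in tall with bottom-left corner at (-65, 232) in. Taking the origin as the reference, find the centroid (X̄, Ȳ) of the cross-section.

X̄ = 11.89 in, Ȳ = 123.76 in

bottom flange: A = 90 × 22 = 1980.00, centroid at (55.00, 11.00).
web: A = 10 × 210 = 2100.00, centroid at (5.00, 127.00).
top flange: A = 75 × 24 = 1800.00, centroid at (-27.50, 244.00).
ΣA = 5880.00 in²
ΣAX̄ = (1980.00)(55.00) + (2100.00)(5.00) + (1800.00)(-27.50) = 69900.00 in³
ΣAȲ = (1980.00)(11.00) + (2100.00)(127.00) + (1800.00)(244.00) = 727680.00 in³
X̄ = 69900.00 / 5880.00 = 11.89 in
Ȳ = 727680.00 / 5880.00 = 123.76 in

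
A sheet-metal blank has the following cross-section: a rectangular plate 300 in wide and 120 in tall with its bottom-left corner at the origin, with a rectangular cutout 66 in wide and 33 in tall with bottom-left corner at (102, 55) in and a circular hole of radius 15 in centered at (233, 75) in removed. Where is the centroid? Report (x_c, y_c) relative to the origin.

plate: A = 300 × 120 = 36000.00, centroid at (150.00, 60.00).
hole 1: A = −(66 × 33) = -2178.00, centroid at (135.00, 71.50).
hole 2: A = −π·15² = -706.86, centroid at (233.00, 75.00).
ΣA = 33115.14 in², ΣAx_c = 4941272.01 in³, ΣAy_c = 1951258.62 in³.
x_c = 4941272.01/33115.14 = 149.21 in; y_c = 1951258.62/33115.14 = 58.92 in.

x_c = 149.21 in, y_c = 58.92 in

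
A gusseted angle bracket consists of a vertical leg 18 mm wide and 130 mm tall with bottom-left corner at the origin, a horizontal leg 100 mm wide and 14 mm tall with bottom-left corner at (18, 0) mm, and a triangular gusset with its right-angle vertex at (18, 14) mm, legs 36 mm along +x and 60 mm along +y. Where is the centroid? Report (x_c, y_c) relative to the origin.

x_c = 30.84 mm, y_c = 41.21 mm

vertical leg: A = 18 × 130 = 2340.00, centroid at (9.00, 65.00).
horizontal leg: A = 100 × 14 = 1400.00, centroid at (68.00, 7.00).
gusset: A = ½·36·60 = 1080.00, centroid at (30.00, 34.00).
ΣA = 4820.00 mm²
ΣAx_c = (2340.00)(9.00) + (1400.00)(68.00) + (1080.00)(30.00) = 148660.00 mm³
ΣAy_c = (2340.00)(65.00) + (1400.00)(7.00) + (1080.00)(34.00) = 198620.00 mm³
x_c = 148660.00 / 4820.00 = 30.84 mm
y_c = 198620.00 / 4820.00 = 41.21 mm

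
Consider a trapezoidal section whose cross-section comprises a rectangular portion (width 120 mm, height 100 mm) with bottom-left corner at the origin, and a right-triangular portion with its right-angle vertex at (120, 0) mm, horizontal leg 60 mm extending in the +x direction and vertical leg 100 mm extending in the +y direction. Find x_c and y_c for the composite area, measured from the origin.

Part | A | x̄ᵢ | ȳᵢ | A·x̄ᵢ | A·ȳᵢ
rectangular portion | 12000.00 | 60.00 | 50.00 | 720000.00 | 600000.00
triangular portion | 3000.00 | 140.00 | 33.33 | 420000.00 | 100000.00
Σ | 15000.00 |  |  | 1140000.00 | 700000.00
x_c = 1140000.00 / 15000.00 = 76.00 mm
y_c = 700000.00 / 15000.00 = 46.67 mm

x_c = 76.00 mm, y_c = 46.67 mm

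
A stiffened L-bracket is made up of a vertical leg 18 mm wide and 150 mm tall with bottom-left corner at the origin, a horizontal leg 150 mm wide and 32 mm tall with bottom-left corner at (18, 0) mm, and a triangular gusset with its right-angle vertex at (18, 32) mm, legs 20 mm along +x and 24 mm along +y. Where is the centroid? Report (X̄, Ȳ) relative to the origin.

Part | A | x̄ᵢ | ȳᵢ | A·x̄ᵢ | A·ȳᵢ
vertical leg | 2700.00 | 9.00 | 75.00 | 24300.00 | 202500.00
horizontal leg | 4800.00 | 93.00 | 16.00 | 446400.00 | 76800.00
gusset | 240.00 | 24.67 | 40.00 | 5920.00 | 9600.00
Σ | 7740.00 |  |  | 476620.00 | 288900.00
X̄ = 476620.00 / 7740.00 = 61.58 mm
Ȳ = 288900.00 / 7740.00 = 37.33 mm

X̄ = 61.58 mm, Ȳ = 37.33 mm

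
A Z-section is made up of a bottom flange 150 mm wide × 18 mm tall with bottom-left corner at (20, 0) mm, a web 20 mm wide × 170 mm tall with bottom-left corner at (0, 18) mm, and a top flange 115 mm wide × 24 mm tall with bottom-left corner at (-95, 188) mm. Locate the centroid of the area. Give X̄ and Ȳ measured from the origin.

bottom flange: A = 150 × 18 = 2700.00, centroid at (95.00, 9.00).
web: A = 20 × 170 = 3400.00, centroid at (10.00, 103.00).
top flange: A = 115 × 24 = 2760.00, centroid at (-37.50, 200.00).
ΣA = 8860.00 mm², ΣAX̄ = 187000.00 mm³, ΣAȲ = 926500.00 mm³.
X̄ = 187000.00/8860.00 = 21.11 mm; Ȳ = 926500.00/8860.00 = 104.57 mm.

X̄ = 21.11 mm, Ȳ = 104.57 mm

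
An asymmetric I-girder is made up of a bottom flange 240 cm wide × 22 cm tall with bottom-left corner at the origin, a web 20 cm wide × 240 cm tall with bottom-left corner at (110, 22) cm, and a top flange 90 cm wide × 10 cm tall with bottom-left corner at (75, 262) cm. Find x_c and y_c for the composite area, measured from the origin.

x_c = 120.00 cm, y_c = 89.25 cm

bottom flange: A = 240 × 22 = 5280.00, centroid at (120.00, 11.00).
web: A = 20 × 240 = 4800.00, centroid at (120.00, 142.00).
top flange: A = 90 × 10 = 900.00, centroid at (120.00, 267.00).
ΣA = 10980.00 cm²
ΣAx_c = (5280.00)(120.00) + (4800.00)(120.00) + (900.00)(120.00) = 1317600.00 cm³
ΣAy_c = (5280.00)(11.00) + (4800.00)(142.00) + (900.00)(267.00) = 979980.00 cm³
x_c = 1317600.00 / 10980.00 = 120.00 cm
y_c = 979980.00 / 10980.00 = 89.25 cm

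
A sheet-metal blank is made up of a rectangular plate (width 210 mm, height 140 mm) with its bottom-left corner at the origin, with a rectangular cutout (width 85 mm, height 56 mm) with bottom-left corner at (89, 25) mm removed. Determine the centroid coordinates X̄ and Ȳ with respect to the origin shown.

X̄ = 99.88 mm, Ȳ = 73.28 mm

Part | A | x̄ᵢ | ȳᵢ | A·x̄ᵢ | A·ȳᵢ
plate | 29400.00 | 105.00 | 70.00 | 3087000.00 | 2058000.00
hole | -4760.00 | 131.50 | 53.00 | -625940.00 | -252280.00
Σ | 24640.00 |  |  | 2461060.00 | 1805720.00
X̄ = 2461060.00 / 24640.00 = 99.88 mm
Ȳ = 1805720.00 / 24640.00 = 73.28 mm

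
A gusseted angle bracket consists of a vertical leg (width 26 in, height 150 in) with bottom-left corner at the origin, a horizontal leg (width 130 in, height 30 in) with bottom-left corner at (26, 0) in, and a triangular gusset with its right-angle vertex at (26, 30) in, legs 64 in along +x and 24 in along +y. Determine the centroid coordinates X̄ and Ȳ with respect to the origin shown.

vertical leg: A = 26 × 150 = 3900.00, centroid at (13.00, 75.00).
horizontal leg: A = 130 × 30 = 3900.00, centroid at (91.00, 15.00).
gusset: A = ½·64·24 = 768.00, centroid at (47.33, 38.00).
ΣA = 8568.00 in², ΣAX̄ = 441952.00 in³, ΣAȲ = 380184.00 in³.
X̄ = 441952.00/8568.00 = 51.58 in; Ȳ = 380184.00/8568.00 = 44.37 in.

X̄ = 51.58 in, Ȳ = 44.37 in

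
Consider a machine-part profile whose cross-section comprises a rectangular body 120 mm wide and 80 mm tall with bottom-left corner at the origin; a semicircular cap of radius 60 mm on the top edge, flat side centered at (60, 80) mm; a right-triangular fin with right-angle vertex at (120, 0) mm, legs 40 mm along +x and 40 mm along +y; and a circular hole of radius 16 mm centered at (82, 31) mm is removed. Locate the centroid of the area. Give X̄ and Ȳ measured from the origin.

X̄ = 62.69 mm, Ȳ = 63.35 mm

rectangular body: A = 120 × 80 = 9600.00, centroid at (60.00, 40.00).
semicircular top: A = ½π·60² = 5654.87, centroid at (60.00, 105.46).
triangular fin: A = ½·40·40 = 800.00, centroid at (133.33, 13.33).
hole: A = −π·16² = -804.25, centroid at (82.00, 31.00).
ΣA = 15250.62 mm², ΣAX̄ = 956010.36 mm³, ΣAȲ = 966124.33 mm³.
X̄ = 956010.36/15250.62 = 62.69 mm; Ȳ = 966124.33/15250.62 = 63.35 mm.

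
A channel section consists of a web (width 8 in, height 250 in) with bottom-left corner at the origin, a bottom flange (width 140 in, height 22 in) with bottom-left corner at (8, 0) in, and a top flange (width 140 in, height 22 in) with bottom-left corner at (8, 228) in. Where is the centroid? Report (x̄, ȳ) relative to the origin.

web: A = 8 × 250 = 2000.00, centroid at (4.00, 125.00).
bottom flange: A = 140 × 22 = 3080.00, centroid at (78.00, 11.00).
top flange: A = 140 × 22 = 3080.00, centroid at (78.00, 239.00).
ΣA = 8160.00 in², ΣAx̄ = 488480.00 in³, ΣAȳ = 1020000.00 in³.
x̄ = 488480.00/8160.00 = 59.86 in; ȳ = 1020000.00/8160.00 = 125.00 in.

x̄ = 59.86 in, ȳ = 125.00 in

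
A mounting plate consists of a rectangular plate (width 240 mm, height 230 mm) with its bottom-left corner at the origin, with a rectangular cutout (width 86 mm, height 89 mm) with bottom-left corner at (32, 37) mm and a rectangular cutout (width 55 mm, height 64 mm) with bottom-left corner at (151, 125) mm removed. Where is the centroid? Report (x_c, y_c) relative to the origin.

plate: A = 240 × 230 = 55200.00, centroid at (120.00, 115.00).
hole 1: A = −(86 × 89) = -7654.00, centroid at (75.00, 81.50).
hole 2: A = −(55 × 64) = -3520.00, centroid at (178.50, 157.00).
ΣA = 44026.00 mm²
ΣAx_c = (55200.00)(120.00) + (-7654.00)(75.00) + (-3520.00)(178.50) = 5421630.00 mm³
ΣAy_c = (55200.00)(115.00) + (-7654.00)(81.50) + (-3520.00)(157.00) = 5171559.00 mm³
x_c = 5421630.00 / 44026.00 = 123.15 mm
y_c = 5171559.00 / 44026.00 = 117.47 mm

x_c = 123.15 mm, y_c = 117.47 mm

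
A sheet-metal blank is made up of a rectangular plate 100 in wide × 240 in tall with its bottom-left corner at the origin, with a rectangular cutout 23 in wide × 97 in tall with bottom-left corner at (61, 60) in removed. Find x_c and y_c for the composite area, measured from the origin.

x_c = 47.69 in, y_c = 121.18 in

plate: A = 100 × 240 = 24000.00, centroid at (50.00, 120.00).
hole: A = −(23 × 97) = -2231.00, centroid at (72.50, 108.50).
ΣA = 21769.00 in²
ΣAx_c = (24000.00)(50.00) + (-2231.00)(72.50) = 1038252.50 in³
ΣAy_c = (24000.00)(120.00) + (-2231.00)(108.50) = 2637936.50 in³
x_c = 1038252.50 / 21769.00 = 47.69 in
y_c = 2637936.50 / 21769.00 = 121.18 in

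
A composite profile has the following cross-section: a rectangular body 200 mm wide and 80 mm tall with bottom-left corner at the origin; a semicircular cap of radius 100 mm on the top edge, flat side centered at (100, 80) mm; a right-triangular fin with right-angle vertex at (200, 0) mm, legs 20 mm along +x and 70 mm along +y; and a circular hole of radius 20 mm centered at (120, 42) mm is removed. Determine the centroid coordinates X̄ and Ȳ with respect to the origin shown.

rectangular body: A = 200 × 80 = 16000.00, centroid at (100.00, 40.00).
semicircular top: A = ½π·100² = 15707.96, centroid at (100.00, 122.44).
triangular fin: A = ½·20·70 = 700.00, centroid at (206.67, 23.33).
hole: A = −π·20² = -1256.64, centroid at (120.00, 42.00).
ΣA = 31151.33 mm², ΣAX̄ = 3164666.55 mm³, ΣAȲ = 2526858.30 mm³.
X̄ = 3164666.55/31151.33 = 101.59 mm; Ȳ = 2526858.30/31151.33 = 81.12 mm.

X̄ = 101.59 mm, Ȳ = 81.12 mm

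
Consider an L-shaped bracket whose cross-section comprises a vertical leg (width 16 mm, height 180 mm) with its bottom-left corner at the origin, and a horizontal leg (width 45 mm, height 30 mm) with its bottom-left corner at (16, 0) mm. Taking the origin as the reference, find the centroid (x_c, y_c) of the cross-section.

x_c = 17.73 mm, y_c = 66.06 mm

Part | A | x̄ᵢ | ȳᵢ | A·x̄ᵢ | A·ȳᵢ
vertical leg | 2880.00 | 8.00 | 90.00 | 23040.00 | 259200.00
horizontal leg | 1350.00 | 38.50 | 15.00 | 51975.00 | 20250.00
Σ | 4230.00 |  |  | 75015.00 | 279450.00
x_c = 75015.00 / 4230.00 = 17.73 mm
y_c = 279450.00 / 4230.00 = 66.06 mm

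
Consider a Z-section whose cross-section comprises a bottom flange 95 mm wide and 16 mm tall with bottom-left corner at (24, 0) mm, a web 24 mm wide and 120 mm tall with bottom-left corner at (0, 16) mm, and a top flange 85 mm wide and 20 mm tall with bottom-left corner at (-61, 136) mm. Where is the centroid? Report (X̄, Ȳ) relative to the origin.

Part | A | x̄ᵢ | ȳᵢ | A·x̄ᵢ | A·ȳᵢ
bottom flange | 1520.00 | 71.50 | 8.00 | 108680.00 | 12160.00
web | 2880.00 | 12.00 | 76.00 | 34560.00 | 218880.00
top flange | 1700.00 | -18.50 | 146.00 | -31450.00 | 248200.00
Σ | 6100.00 |  |  | 111790.00 | 479240.00
X̄ = 111790.00 / 6100.00 = 18.33 mm
Ȳ = 479240.00 / 6100.00 = 78.56 mm

X̄ = 18.33 mm, Ȳ = 78.56 mm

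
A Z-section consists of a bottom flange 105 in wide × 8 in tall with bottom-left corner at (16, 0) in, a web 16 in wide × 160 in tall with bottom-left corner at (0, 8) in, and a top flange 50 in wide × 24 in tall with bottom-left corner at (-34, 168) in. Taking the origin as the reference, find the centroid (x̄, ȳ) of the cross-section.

x̄ = 14.61 in, ȳ = 96.66 in

Part | A | x̄ᵢ | ȳᵢ | A·x̄ᵢ | A·ȳᵢ
bottom flange | 840.00 | 68.50 | 4.00 | 57540.00 | 3360.00
web | 2560.00 | 8.00 | 88.00 | 20480.00 | 225280.00
top flange | 1200.00 | -9.00 | 180.00 | -10800.00 | 216000.00
Σ | 4600.00 |  |  | 67220.00 | 444640.00
x̄ = 67220.00 / 4600.00 = 14.61 in
ȳ = 444640.00 / 4600.00 = 96.66 in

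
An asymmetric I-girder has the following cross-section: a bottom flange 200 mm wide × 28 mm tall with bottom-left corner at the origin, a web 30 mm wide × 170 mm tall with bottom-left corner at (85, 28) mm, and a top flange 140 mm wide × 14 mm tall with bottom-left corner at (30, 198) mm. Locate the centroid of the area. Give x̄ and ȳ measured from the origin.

x̄ = 100.00 mm, ȳ = 83.45 mm

bottom flange: A = 200 × 28 = 5600.00, centroid at (100.00, 14.00).
web: A = 30 × 170 = 5100.00, centroid at (100.00, 113.00).
top flange: A = 140 × 14 = 1960.00, centroid at (100.00, 205.00).
ΣA = 12660.00 mm², ΣAx̄ = 1266000.00 mm³, ΣAȳ = 1056500.00 mm³.
x̄ = 1266000.00/12660.00 = 100.00 mm; ȳ = 1056500.00/12660.00 = 83.45 mm.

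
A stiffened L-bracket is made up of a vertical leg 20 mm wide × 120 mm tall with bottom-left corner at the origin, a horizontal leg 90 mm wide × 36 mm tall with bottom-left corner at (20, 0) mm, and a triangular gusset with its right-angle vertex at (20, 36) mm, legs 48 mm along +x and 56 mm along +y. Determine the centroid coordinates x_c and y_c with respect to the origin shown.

x_c = 40.52 mm, y_c = 39.49 mm

Part | A | x̄ᵢ | ȳᵢ | A·x̄ᵢ | A·ȳᵢ
vertical leg | 2400.00 | 10.00 | 60.00 | 24000.00 | 144000.00
horizontal leg | 3240.00 | 65.00 | 18.00 | 210600.00 | 58320.00
gusset | 1344.00 | 36.00 | 54.67 | 48384.00 | 73472.00
Σ | 6984.00 |  |  | 282984.00 | 275792.00
x_c = 282984.00 / 6984.00 = 40.52 mm
y_c = 275792.00 / 6984.00 = 39.49 mm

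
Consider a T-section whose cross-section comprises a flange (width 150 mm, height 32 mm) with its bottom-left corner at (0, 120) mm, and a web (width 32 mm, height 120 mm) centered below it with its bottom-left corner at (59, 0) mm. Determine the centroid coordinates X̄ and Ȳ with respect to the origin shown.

X̄ = 75.00 mm, Ȳ = 102.22 mm

web: A = 32 × 120 = 3840.00, centroid at (75.00, 60.00).
flange: A = 150 × 32 = 4800.00, centroid at (75.00, 136.00).
ΣA = 8640.00 mm²
ΣAX̄ = (3840.00)(75.00) + (4800.00)(75.00) = 648000.00 mm³
ΣAȲ = (3840.00)(60.00) + (4800.00)(136.00) = 883200.00 mm³
X̄ = 648000.00 / 8640.00 = 75.00 mm
Ȳ = 883200.00 / 8640.00 = 102.22 mm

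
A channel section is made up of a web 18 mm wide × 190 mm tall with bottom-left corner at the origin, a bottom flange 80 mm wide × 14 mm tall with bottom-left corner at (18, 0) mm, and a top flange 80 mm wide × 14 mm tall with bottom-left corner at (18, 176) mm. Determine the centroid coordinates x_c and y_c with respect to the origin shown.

Part | A | x̄ᵢ | ȳᵢ | A·x̄ᵢ | A·ȳᵢ
web | 3420.00 | 9.00 | 95.00 | 30780.00 | 324900.00
bottom flange | 1120.00 | 58.00 | 7.00 | 64960.00 | 7840.00
top flange | 1120.00 | 58.00 | 183.00 | 64960.00 | 204960.00
Σ | 5660.00 |  |  | 160700.00 | 537700.00
x_c = 160700.00 / 5660.00 = 28.39 mm
y_c = 537700.00 / 5660.00 = 95.00 mm

x_c = 28.39 mm, y_c = 95.00 mm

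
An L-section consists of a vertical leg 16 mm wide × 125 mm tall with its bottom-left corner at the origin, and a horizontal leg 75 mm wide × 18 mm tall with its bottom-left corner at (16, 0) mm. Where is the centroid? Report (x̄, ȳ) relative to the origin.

x̄ = 26.34 mm, ȳ = 40.94 mm

Part | A | x̄ᵢ | ȳᵢ | A·x̄ᵢ | A·ȳᵢ
vertical leg | 2000.00 | 8.00 | 62.50 | 16000.00 | 125000.00
horizontal leg | 1350.00 | 53.50 | 9.00 | 72225.00 | 12150.00
Σ | 3350.00 |  |  | 88225.00 | 137150.00
x̄ = 88225.00 / 3350.00 = 26.34 mm
ȳ = 137150.00 / 3350.00 = 40.94 mm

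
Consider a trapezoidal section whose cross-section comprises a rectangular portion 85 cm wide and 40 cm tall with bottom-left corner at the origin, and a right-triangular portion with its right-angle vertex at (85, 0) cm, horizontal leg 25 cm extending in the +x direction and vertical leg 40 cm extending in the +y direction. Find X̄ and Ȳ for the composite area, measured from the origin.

rectangular portion: A = 85 × 40 = 3400.00, centroid at (42.50, 20.00).
triangular portion: A = ½·25·40 = 500.00, centroid at (93.33, 13.33).
ΣA = 3900.00 cm²
ΣAX̄ = (3400.00)(42.50) + (500.00)(93.33) = 191166.67 cm³
ΣAȲ = (3400.00)(20.00) + (500.00)(13.33) = 74666.67 cm³
X̄ = 191166.67 / 3900.00 = 49.02 cm
Ȳ = 74666.67 / 3900.00 = 19.15 cm

X̄ = 49.02 cm, Ȳ = 19.15 cm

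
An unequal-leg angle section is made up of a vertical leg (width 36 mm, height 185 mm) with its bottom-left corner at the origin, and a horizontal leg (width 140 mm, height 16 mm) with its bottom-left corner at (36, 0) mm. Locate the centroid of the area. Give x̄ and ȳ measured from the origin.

vertical leg: A = 36 × 185 = 6660.00, centroid at (18.00, 92.50).
horizontal leg: A = 140 × 16 = 2240.00, centroid at (106.00, 8.00).
ΣA = 8900.00 mm², ΣAx̄ = 357320.00 mm³, ΣAȳ = 633970.00 mm³.
x̄ = 357320.00/8900.00 = 40.15 mm; ȳ = 633970.00/8900.00 = 71.23 mm.

x̄ = 40.15 mm, ȳ = 71.23 mm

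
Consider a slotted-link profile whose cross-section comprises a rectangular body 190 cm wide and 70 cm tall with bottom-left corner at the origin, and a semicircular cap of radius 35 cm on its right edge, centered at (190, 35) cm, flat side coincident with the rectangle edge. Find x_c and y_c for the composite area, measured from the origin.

x_c = 108.88 cm, y_c = 35.00 cm

rectangular body: A = 190 × 70 = 13300.00, centroid at (95.00, 35.00).
semicircular end: A = ½π·35² = 1924.23, centroid at (204.85, 35.00).
ΣA = 15224.23 cm²
ΣAx_c = (13300.00)(95.00) + (1924.23)(204.85) = 1657686.18 cm³
ΣAy_c = (13300.00)(35.00) + (1924.23)(35.00) = 532847.89 cm³
x_c = 1657686.18 / 15224.23 = 108.88 cm
y_c = 532847.89 / 15224.23 = 35.00 cm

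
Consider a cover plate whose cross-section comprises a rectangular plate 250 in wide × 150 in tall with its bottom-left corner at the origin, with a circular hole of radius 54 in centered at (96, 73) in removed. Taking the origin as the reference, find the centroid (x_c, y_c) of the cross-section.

x_c = 134.37 in, y_c = 75.65 in

plate: A = 250 × 150 = 37500.00, centroid at (125.00, 75.00).
hole: A = −π·54² = -9160.88, centroid at (96.00, 73.00).
ΣA = 28339.12 in²
ΣAx_c = (37500.00)(125.00) + (-9160.88)(96.00) = 3808055.12 in³
ΣAy_c = (37500.00)(75.00) + (-9160.88)(73.00) = 2143755.46 in³
x_c = 3808055.12 / 28339.12 = 134.37 in
y_c = 2143755.46 / 28339.12 = 75.65 in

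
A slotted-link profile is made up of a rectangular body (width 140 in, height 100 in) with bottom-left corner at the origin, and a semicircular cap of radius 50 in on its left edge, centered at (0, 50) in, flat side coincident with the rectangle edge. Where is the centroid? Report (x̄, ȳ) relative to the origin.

x̄ = 50.02 in, ȳ = 50.00 in

rectangular body: A = 140 × 100 = 14000.00, centroid at (70.00, 50.00).
semicircular end: A = ½π·50² = 3926.99, centroid at (-21.22, 50.00).
ΣA = 17926.99 in², ΣAx̄ = 896666.67 in³, ΣAȳ = 896349.54 in³.
x̄ = 896666.67/17926.99 = 50.02 in; ȳ = 896349.54/17926.99 = 50.00 in.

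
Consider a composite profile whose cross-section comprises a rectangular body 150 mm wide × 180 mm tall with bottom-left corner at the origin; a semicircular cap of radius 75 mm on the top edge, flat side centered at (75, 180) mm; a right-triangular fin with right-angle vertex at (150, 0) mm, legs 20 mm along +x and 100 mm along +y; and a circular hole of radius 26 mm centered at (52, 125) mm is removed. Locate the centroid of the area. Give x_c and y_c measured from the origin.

x_c = 78.76 mm, y_c = 117.24 mm

rectangular body: A = 150 × 180 = 27000.00, centroid at (75.00, 90.00).
semicircular top: A = ½π·75² = 8835.73, centroid at (75.00, 211.83).
triangular fin: A = ½·20·100 = 1000.00, centroid at (156.67, 33.33).
hole: A = −π·26² = -2123.72, centroid at (52.00, 125.00).
ΣA = 34712.01 mm²
ΣAx_c = (27000.00)(75.00) + (8835.73)(75.00) + (1000.00)(156.67) + (-2123.72)(52.00) = 2733913.10 mm³
ΣAy_c = (27000.00)(90.00) + (8835.73)(211.83) + (1000.00)(33.33) + (-2123.72)(125.00) = 4069550.03 mm³
x_c = 2733913.10 / 34712.01 = 78.76 mm
y_c = 4069550.03 / 34712.01 = 117.24 mm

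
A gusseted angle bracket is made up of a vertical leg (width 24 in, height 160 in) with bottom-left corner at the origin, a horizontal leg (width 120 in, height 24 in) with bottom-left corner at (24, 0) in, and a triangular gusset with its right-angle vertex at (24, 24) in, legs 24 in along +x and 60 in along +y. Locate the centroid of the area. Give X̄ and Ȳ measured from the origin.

X̄ = 41.81 in, Ȳ = 50.19 in

vertical leg: A = 24 × 160 = 3840.00, centroid at (12.00, 80.00).
horizontal leg: A = 120 × 24 = 2880.00, centroid at (84.00, 12.00).
gusset: A = ½·24·60 = 720.00, centroid at (32.00, 44.00).
ΣA = 7440.00 in², ΣAX̄ = 311040.00 in³, ΣAȲ = 373440.00 in³.
X̄ = 311040.00/7440.00 = 41.81 in; Ȳ = 373440.00/7440.00 = 50.19 in.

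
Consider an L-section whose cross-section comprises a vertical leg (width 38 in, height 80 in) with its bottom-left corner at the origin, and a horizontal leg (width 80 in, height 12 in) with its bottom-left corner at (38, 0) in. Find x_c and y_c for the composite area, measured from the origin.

x_c = 33.16 in, y_c = 31.84 in

vertical leg: A = 38 × 80 = 3040.00, centroid at (19.00, 40.00).
horizontal leg: A = 80 × 12 = 960.00, centroid at (78.00, 6.00).
ΣA = 4000.00 in²
ΣAx_c = (3040.00)(19.00) + (960.00)(78.00) = 132640.00 in³
ΣAy_c = (3040.00)(40.00) + (960.00)(6.00) = 127360.00 in³
x_c = 132640.00 / 4000.00 = 33.16 in
y_c = 127360.00 / 4000.00 = 31.84 in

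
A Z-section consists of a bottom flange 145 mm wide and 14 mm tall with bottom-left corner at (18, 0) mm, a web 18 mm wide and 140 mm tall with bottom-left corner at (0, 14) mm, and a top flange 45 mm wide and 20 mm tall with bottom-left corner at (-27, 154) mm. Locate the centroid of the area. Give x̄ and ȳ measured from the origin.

bottom flange: A = 145 × 14 = 2030.00, centroid at (90.50, 7.00).
web: A = 18 × 140 = 2520.00, centroid at (9.00, 84.00).
top flange: A = 45 × 20 = 900.00, centroid at (-4.50, 164.00).
ΣA = 5450.00 mm², ΣAx̄ = 202345.00 mm³, ΣAȳ = 373490.00 mm³.
x̄ = 202345.00/5450.00 = 37.13 mm; ȳ = 373490.00/5450.00 = 68.53 mm.

x̄ = 37.13 mm, ȳ = 68.53 mm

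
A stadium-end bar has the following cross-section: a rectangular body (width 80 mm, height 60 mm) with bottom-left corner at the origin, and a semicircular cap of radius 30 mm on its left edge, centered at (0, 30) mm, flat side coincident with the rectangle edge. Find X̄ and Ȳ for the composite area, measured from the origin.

X̄ = 28.00 mm, Ȳ = 30.00 mm

rectangular body: A = 80 × 60 = 4800.00, centroid at (40.00, 30.00).
semicircular end: A = ½π·30² = 1413.72, centroid at (-12.73, 30.00).
ΣA = 6213.72 mm²
ΣAX̄ = (4800.00)(40.00) + (1413.72)(-12.73) = 174000.00 mm³
ΣAȲ = (4800.00)(30.00) + (1413.72)(30.00) = 186411.50 mm³
X̄ = 174000.00 / 6213.72 = 28.00 mm
Ȳ = 186411.50 / 6213.72 = 30.00 mm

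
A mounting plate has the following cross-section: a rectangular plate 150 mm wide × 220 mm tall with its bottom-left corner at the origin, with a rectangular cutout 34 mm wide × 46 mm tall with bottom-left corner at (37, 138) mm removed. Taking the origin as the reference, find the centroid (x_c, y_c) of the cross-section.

plate: A = 150 × 220 = 33000.00, centroid at (75.00, 110.00).
hole: A = −(34 × 46) = -1564.00, centroid at (54.00, 161.00).
ΣA = 31436.00 mm², ΣAx_c = 2390544.00 mm³, ΣAy_c = 3378196.00 mm³.
x_c = 2390544.00/31436.00 = 76.04 mm; y_c = 3378196.00/31436.00 = 107.46 mm.

x_c = 76.04 mm, y_c = 107.46 mm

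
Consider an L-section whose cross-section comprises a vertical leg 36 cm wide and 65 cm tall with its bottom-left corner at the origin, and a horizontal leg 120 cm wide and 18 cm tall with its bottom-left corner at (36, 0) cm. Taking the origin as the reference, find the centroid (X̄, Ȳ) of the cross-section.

X̄ = 55.44 cm, Ȳ = 21.22 cm

vertical leg: A = 36 × 65 = 2340.00, centroid at (18.00, 32.50).
horizontal leg: A = 120 × 18 = 2160.00, centroid at (96.00, 9.00).
ΣA = 4500.00 cm², ΣAX̄ = 249480.00 cm³, ΣAȲ = 95490.00 cm³.
X̄ = 249480.00/4500.00 = 55.44 cm; Ȳ = 95490.00/4500.00 = 21.22 cm.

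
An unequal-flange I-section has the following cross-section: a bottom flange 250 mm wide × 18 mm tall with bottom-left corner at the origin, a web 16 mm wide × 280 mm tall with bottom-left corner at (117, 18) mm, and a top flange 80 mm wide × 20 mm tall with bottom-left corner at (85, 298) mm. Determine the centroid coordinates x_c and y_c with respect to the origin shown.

bottom flange: A = 250 × 18 = 4500.00, centroid at (125.00, 9.00).
web: A = 16 × 280 = 4480.00, centroid at (125.00, 158.00).
top flange: A = 80 × 20 = 1600.00, centroid at (125.00, 308.00).
ΣA = 10580.00 mm²
ΣAx_c = (4500.00)(125.00) + (4480.00)(125.00) + (1600.00)(125.00) = 1322500.00 mm³
ΣAy_c = (4500.00)(9.00) + (4480.00)(158.00) + (1600.00)(308.00) = 1241140.00 mm³
x_c = 1322500.00 / 10580.00 = 125.00 mm
y_c = 1241140.00 / 10580.00 = 117.31 mm

x_c = 125.00 mm, y_c = 117.31 mm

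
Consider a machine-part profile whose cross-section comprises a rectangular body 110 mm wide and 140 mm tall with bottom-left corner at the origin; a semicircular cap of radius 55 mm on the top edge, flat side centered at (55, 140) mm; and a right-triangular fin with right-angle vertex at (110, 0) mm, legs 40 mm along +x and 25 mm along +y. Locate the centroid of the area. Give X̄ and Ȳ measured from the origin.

Part | A | x̄ᵢ | ȳᵢ | A·x̄ᵢ | A·ȳᵢ
rectangular body | 15400.00 | 55.00 | 70.00 | 847000.00 | 1078000.00
semicircular top | 4751.66 | 55.00 | 163.34 | 261341.24 | 776148.91
triangular fin | 500.00 | 123.33 | 8.33 | 61666.67 | 4166.67
Σ | 20651.66 |  |  | 1170007.91 | 1858315.58
X̄ = 1170007.91 / 20651.66 = 56.65 mm
Ȳ = 1858315.58 / 20651.66 = 89.98 mm

X̄ = 56.65 mm, Ȳ = 89.98 mm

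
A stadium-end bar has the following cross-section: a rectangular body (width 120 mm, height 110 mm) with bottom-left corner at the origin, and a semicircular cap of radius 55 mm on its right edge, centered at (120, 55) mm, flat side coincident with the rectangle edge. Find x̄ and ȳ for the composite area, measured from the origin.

x̄ = 82.06 mm, ȳ = 55.00 mm

Part | A | x̄ᵢ | ȳᵢ | A·x̄ᵢ | A·ȳᵢ
rectangular body | 13200.00 | 60.00 | 55.00 | 792000.00 | 726000.00
semicircular end | 4751.66 | 143.34 | 55.00 | 681115.73 | 261341.24
Σ | 17951.66 |  |  | 1473115.73 | 987341.24
x̄ = 1473115.73 / 17951.66 = 82.06 mm
ȳ = 987341.24 / 17951.66 = 55.00 mm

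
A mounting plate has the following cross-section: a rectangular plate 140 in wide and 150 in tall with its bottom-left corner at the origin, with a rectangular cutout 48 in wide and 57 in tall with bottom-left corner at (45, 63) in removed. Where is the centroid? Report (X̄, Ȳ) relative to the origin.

X̄ = 70.15 in, Ȳ = 72.53 in

plate: A = 140 × 150 = 21000.00, centroid at (70.00, 75.00).
hole: A = −(48 × 57) = -2736.00, centroid at (69.00, 91.50).
ΣA = 18264.00 in²
ΣAX̄ = (21000.00)(70.00) + (-2736.00)(69.00) = 1281216.00 in³
ΣAȲ = (21000.00)(75.00) + (-2736.00)(91.50) = 1324656.00 in³
X̄ = 1281216.00 / 18264.00 = 70.15 in
Ȳ = 1324656.00 / 18264.00 = 72.53 in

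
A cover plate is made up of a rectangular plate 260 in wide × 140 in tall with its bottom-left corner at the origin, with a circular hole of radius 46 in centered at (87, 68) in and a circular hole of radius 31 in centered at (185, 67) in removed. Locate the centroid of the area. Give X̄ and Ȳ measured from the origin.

plate: A = 260 × 140 = 36400.00, centroid at (130.00, 70.00).
hole 1: A = −π·46² = -6647.61, centroid at (87.00, 68.00).
hole 2: A = −π·31² = -3019.07, centroid at (185.00, 67.00).
ΣA = 26733.32 in², ΣAX̄ = 3595129.88 in³, ΣAȲ = 1893684.79 in³.
X̄ = 3595129.88/26733.32 = 134.48 in; Ȳ = 1893684.79/26733.32 = 70.84 in.

X̄ = 134.48 in, Ȳ = 70.84 in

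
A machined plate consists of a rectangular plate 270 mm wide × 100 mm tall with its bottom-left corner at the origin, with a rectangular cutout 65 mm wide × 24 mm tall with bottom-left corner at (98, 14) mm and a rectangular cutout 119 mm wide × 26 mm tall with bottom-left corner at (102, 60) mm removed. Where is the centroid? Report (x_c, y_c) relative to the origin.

x_c = 131.64 mm, y_c = 48.49 mm

plate: A = 270 × 100 = 27000.00, centroid at (135.00, 50.00).
hole 1: A = −(65 × 24) = -1560.00, centroid at (130.50, 26.00).
hole 2: A = −(119 × 26) = -3094.00, centroid at (161.50, 73.00).
ΣA = 22346.00 mm²
ΣAx_c = (27000.00)(135.00) + (-1560.00)(130.50) + (-3094.00)(161.50) = 2941739.00 mm³
ΣAy_c = (27000.00)(50.00) + (-1560.00)(26.00) + (-3094.00)(73.00) = 1083578.00 mm³
x_c = 2941739.00 / 22346.00 = 131.64 mm
y_c = 1083578.00 / 22346.00 = 48.49 mm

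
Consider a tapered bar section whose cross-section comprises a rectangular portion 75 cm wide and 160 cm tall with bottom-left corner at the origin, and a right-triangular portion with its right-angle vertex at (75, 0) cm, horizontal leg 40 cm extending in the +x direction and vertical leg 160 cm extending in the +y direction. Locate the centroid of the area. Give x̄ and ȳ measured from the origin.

x̄ = 48.20 cm, ȳ = 74.39 cm

rectangular portion: A = 75 × 160 = 12000.00, centroid at (37.50, 80.00).
triangular portion: A = ½·40·160 = 3200.00, centroid at (88.33, 53.33).
ΣA = 15200.00 cm²
ΣAx̄ = (12000.00)(37.50) + (3200.00)(88.33) = 732666.67 cm³
ΣAȳ = (12000.00)(80.00) + (3200.00)(53.33) = 1130666.67 cm³
x̄ = 732666.67 / 15200.00 = 48.20 cm
ȳ = 1130666.67 / 15200.00 = 74.39 cm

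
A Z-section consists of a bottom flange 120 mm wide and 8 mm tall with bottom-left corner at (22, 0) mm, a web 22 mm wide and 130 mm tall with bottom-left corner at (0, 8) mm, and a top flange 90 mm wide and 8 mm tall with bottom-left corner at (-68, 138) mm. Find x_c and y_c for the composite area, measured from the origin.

Part | A | x̄ᵢ | ȳᵢ | A·x̄ᵢ | A·ȳᵢ
bottom flange | 960.00 | 82.00 | 4.00 | 78720.00 | 3840.00
web | 2860.00 | 11.00 | 73.00 | 31460.00 | 208780.00
top flange | 720.00 | -23.00 | 142.00 | -16560.00 | 102240.00
Σ | 4540.00 |  |  | 93620.00 | 314860.00
x_c = 93620.00 / 4540.00 = 20.62 mm
y_c = 314860.00 / 4540.00 = 69.35 mm

x_c = 20.62 mm, y_c = 69.35 mm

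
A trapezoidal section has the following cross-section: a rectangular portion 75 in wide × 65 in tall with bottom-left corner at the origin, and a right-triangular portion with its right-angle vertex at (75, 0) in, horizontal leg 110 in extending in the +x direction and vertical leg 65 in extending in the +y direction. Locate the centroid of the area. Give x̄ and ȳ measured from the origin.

rectangular portion: A = 75 × 65 = 4875.00, centroid at (37.50, 32.50).
triangular portion: A = ½·110·65 = 3575.00, centroid at (111.67, 21.67).
ΣA = 8450.00 in², ΣAx̄ = 582020.83 in³, ΣAȳ = 235895.83 in³.
x̄ = 582020.83/8450.00 = 68.88 in; ȳ = 235895.83/8450.00 = 27.92 in.

x̄ = 68.88 in, ȳ = 27.92 in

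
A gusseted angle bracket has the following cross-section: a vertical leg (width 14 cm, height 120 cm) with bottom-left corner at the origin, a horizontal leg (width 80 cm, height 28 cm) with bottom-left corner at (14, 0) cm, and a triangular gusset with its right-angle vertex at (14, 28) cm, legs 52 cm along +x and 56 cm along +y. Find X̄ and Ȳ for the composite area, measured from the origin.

vertical leg: A = 14 × 120 = 1680.00, centroid at (7.00, 60.00).
horizontal leg: A = 80 × 28 = 2240.00, centroid at (54.00, 14.00).
gusset: A = ½·52·56 = 1456.00, centroid at (31.33, 46.67).
ΣA = 5376.00 cm²
ΣAX̄ = (1680.00)(7.00) + (2240.00)(54.00) + (1456.00)(31.33) = 178341.33 cm³
ΣAȲ = (1680.00)(60.00) + (2240.00)(14.00) + (1456.00)(46.67) = 200106.67 cm³
X̄ = 178341.33 / 5376.00 = 33.17 cm
Ȳ = 200106.67 / 5376.00 = 37.22 cm

X̄ = 33.17 cm, Ȳ = 37.22 cm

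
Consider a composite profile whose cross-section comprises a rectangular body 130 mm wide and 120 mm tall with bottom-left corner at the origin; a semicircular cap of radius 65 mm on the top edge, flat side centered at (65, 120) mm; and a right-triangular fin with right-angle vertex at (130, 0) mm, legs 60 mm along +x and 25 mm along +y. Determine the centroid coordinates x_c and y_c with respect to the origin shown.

x_c = 67.77 mm, y_c = 83.60 mm

rectangular body: A = 130 × 120 = 15600.00, centroid at (65.00, 60.00).
semicircular top: A = ½π·65² = 6636.61, centroid at (65.00, 147.59).
triangular fin: A = ½·60·25 = 750.00, centroid at (150.00, 8.33).
ΣA = 22986.61 mm²
ΣAx_c = (15600.00)(65.00) + (6636.61)(65.00) + (750.00)(150.00) = 1557879.94 mm³
ΣAy_c = (15600.00)(60.00) + (6636.61)(147.59) + (750.00)(8.33) = 1921727.07 mm³
x_c = 1557879.94 / 22986.61 = 67.77 mm
y_c = 1921727.07 / 22986.61 = 83.60 mm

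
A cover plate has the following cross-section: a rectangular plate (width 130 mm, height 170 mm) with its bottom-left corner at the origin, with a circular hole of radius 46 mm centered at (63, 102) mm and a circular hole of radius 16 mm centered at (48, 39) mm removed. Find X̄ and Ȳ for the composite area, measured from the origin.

X̄ = 66.84 mm, Ȳ = 79.81 mm

plate: A = 130 × 170 = 22100.00, centroid at (65.00, 85.00).
hole 1: A = −π·46² = -6647.61, centroid at (63.00, 102.00).
hole 2: A = −π·16² = -804.25, centroid at (48.00, 39.00).
ΣA = 14648.14 mm²
ΣAX̄ = (22100.00)(65.00) + (-6647.61)(63.00) + (-804.25)(48.00) = 979096.68 mm³
ΣAȲ = (22100.00)(85.00) + (-6647.61)(102.00) + (-804.25)(39.00) = 1169078.11 mm³
X̄ = 979096.68 / 14648.14 = 66.84 mm
Ȳ = 1169078.11 / 14648.14 = 79.81 mm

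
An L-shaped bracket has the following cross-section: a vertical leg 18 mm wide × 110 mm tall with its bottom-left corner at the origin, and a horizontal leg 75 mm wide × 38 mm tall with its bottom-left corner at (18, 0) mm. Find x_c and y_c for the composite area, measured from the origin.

x_c = 36.44 mm, y_c = 33.76 mm

vertical leg: A = 18 × 110 = 1980.00, centroid at (9.00, 55.00).
horizontal leg: A = 75 × 38 = 2850.00, centroid at (55.50, 19.00).
ΣA = 4830.00 mm²
ΣAx_c = (1980.00)(9.00) + (2850.00)(55.50) = 175995.00 mm³
ΣAy_c = (1980.00)(55.00) + (2850.00)(19.00) = 163050.00 mm³
x_c = 175995.00 / 4830.00 = 36.44 mm
y_c = 163050.00 / 4830.00 = 33.76 mm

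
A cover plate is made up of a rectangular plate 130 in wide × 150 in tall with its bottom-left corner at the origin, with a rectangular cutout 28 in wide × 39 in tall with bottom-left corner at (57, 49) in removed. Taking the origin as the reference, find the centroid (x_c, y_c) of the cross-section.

Part | A | x̄ᵢ | ȳᵢ | A·x̄ᵢ | A·ȳᵢ
plate | 19500.00 | 65.00 | 75.00 | 1267500.00 | 1462500.00
hole | -1092.00 | 71.00 | 68.50 | -77532.00 | -74802.00
Σ | 18408.00 |  |  | 1189968.00 | 1387698.00
x_c = 1189968.00 / 18408.00 = 64.64 in
y_c = 1387698.00 / 18408.00 = 75.39 in

x_c = 64.64 in, y_c = 75.39 in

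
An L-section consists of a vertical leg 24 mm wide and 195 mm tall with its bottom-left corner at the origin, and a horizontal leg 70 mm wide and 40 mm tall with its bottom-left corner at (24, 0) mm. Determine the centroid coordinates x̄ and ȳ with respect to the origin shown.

vertical leg: A = 24 × 195 = 4680.00, centroid at (12.00, 97.50).
horizontal leg: A = 70 × 40 = 2800.00, centroid at (59.00, 20.00).
ΣA = 7480.00 mm², ΣAx̄ = 221360.00 mm³, ΣAȳ = 512300.00 mm³.
x̄ = 221360.00/7480.00 = 29.59 mm; ȳ = 512300.00/7480.00 = 68.49 mm.

x̄ = 29.59 mm, ȳ = 68.49 mm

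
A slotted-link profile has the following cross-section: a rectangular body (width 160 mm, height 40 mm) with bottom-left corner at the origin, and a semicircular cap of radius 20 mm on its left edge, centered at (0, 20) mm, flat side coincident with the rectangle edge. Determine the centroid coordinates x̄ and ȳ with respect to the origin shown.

x̄ = 72.09 mm, ȳ = 20.00 mm

rectangular body: A = 160 × 40 = 6400.00, centroid at (80.00, 20.00).
semicircular end: A = ½π·20² = 628.32, centroid at (-8.49, 20.00).
ΣA = 7028.32 mm²
ΣAx̄ = (6400.00)(80.00) + (628.32)(-8.49) = 506666.67 mm³
ΣAȳ = (6400.00)(20.00) + (628.32)(20.00) = 140566.37 mm³
x̄ = 506666.67 / 7028.32 = 72.09 mm
ȳ = 140566.37 / 7028.32 = 20.00 mm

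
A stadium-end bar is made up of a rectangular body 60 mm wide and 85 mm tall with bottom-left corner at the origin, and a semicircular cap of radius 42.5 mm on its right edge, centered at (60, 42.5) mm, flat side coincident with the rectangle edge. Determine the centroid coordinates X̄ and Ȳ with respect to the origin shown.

rectangular body: A = 60 × 85 = 5100.00, centroid at (30.00, 42.50).
semicircular end: A = ½π·42.5² = 2837.25, centroid at (78.04, 42.50).
ΣA = 7937.25 mm²
ΣAX̄ = (5100.00)(30.00) + (2837.25)(78.04) = 374412.14 mm³
ΣAȲ = (5100.00)(42.50) + (2837.25)(42.50) = 337333.16 mm³
X̄ = 374412.14 / 7937.25 = 47.17 mm
Ȳ = 337333.16 / 7937.25 = 42.50 mm

X̄ = 47.17 mm, Ȳ = 42.50 mm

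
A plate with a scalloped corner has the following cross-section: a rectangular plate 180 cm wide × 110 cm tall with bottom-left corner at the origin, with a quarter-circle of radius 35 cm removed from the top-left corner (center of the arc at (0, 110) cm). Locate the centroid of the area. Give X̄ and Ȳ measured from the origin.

Part | A | x̄ᵢ | ȳᵢ | A·x̄ᵢ | A·ȳᵢ
plate | 19800.00 | 90.00 | 55.00 | 1782000.00 | 1089000.00
removed quarter-circle | -962.11 | 14.85 | 95.15 | -14291.67 | -91540.74
Σ | 18837.89 |  |  | 1767708.33 | 997459.26
X̄ = 1767708.33 / 18837.89 = 93.84 cm
Ȳ = 997459.26 / 18837.89 = 52.95 cm

X̄ = 93.84 cm, Ȳ = 52.95 cm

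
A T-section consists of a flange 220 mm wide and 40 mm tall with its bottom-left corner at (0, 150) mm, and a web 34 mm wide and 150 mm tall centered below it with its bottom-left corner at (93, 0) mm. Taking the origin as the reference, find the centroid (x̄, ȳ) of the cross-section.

x̄ = 110.00 mm, ȳ = 135.14 mm

web: A = 34 × 150 = 5100.00, centroid at (110.00, 75.00).
flange: A = 220 × 40 = 8800.00, centroid at (110.00, 170.00).
ΣA = 13900.00 mm², ΣAx̄ = 1529000.00 mm³, ΣAȳ = 1878500.00 mm³.
x̄ = 1529000.00/13900.00 = 110.00 mm; ȳ = 1878500.00/13900.00 = 135.14 mm.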